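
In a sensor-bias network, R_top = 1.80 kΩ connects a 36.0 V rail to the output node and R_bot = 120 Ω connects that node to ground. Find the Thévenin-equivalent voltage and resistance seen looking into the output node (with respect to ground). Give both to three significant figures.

V_th is the open-circuit tap voltage: 36.0 × 120/(1800 + 120) = 2.25 V.
With the supply zeroed, R_top and R_bot appear in parallel from the tap: R_th = R_top‖R_bot = (1800 × 120)/1920 = 112 Ω.

V_th = 2.25 V, R_th = 112 Ω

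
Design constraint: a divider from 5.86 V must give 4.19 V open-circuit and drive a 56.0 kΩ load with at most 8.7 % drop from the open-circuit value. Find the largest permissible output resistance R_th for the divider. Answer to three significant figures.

Loading drop = R_th/(R_th + R_L) ≤ 0.0870, so R_th ≤ R_L · ε/(1−ε) = 56.0 kΩ × 0.0870/0.9130 = 5.34 kΩ.
(Any R1, R2 with R2/(R1+R2) = 0.715 and R1‖R2 ≤ 5.34 kΩ will meet the spec.)

R_th ≤ 5.34 kΩ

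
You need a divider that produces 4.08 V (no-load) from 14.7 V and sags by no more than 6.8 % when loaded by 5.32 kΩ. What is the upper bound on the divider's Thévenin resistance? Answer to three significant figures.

R_th ≤ 388 Ω

Loading drop = R_th/(R_th + R_L) ≤ 0.0680, so R_th ≤ R_L · ε/(1−ε) = 5.32 kΩ × 0.0680/0.9320 = 388 Ω.
(Any R1, R2 with R2/(R1+R2) = 0.278 and R1‖R2 ≤ 388 Ω will meet the spec.)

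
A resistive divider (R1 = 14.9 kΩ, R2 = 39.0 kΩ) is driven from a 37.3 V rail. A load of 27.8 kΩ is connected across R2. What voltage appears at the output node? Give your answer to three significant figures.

V_out ≈ 19.4 V

The load sits in parallel with R2: R2‖R_L = (39.0 × 27.8) / (39.0 + 27.8) = 16.23 kΩ.
V_out = 37.3 × 16.23 / (14.9 + 16.23) = 37.3 × 16.23/31.13 = 19.4 V.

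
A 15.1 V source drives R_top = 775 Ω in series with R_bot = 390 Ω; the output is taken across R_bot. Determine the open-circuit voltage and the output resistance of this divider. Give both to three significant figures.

V_th is the open-circuit tap voltage: 15.1 × 390/(775 + 390) = 5.05 V.
With the supply zeroed, R_top and R_bot appear in parallel from the tap: R_th = R_top‖R_bot = (775 × 390)/1165 = 259 Ω.

V_th = 5.05 V, R_th = 259 Ω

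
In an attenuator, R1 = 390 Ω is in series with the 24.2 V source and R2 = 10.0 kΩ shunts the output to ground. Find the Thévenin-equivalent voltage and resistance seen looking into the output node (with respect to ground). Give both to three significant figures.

V_th = 23.3 V, R_th = 375 Ω

V_th is the open-circuit tap voltage: 24.2 × 10000/(390 + 10000) = 23.3 V.
With the supply zeroed, R1 and R2 appear in parallel from the tap: R_th = R1‖R2 = (390 × 10000)/10390 = 375 Ω.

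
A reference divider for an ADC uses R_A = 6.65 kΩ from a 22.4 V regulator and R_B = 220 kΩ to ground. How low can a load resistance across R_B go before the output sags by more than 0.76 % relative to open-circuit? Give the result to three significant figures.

Output resistance R_th = R_A‖R_B = (6.65 × 220)/226.7 = 6.455 kΩ.
The fractional drop is R_th/(R_th + R_L); requiring this ≤ 0.00760 gives R_L ≥ R_th(1/0.00760 − 1) = 6.455 × 130.6 = 843 kΩ.

R_L(min) ≈ 843 kΩ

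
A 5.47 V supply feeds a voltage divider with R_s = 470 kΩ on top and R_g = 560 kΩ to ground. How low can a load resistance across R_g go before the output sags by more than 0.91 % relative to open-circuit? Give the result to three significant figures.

R_L(min) ≈ 27.8 MΩ

Output resistance R_th = R_s‖R_g = (470 × 560)/1030 = 255.5 kΩ.
The fractional drop is R_th/(R_th + R_L); requiring this ≤ 0.00910 gives R_L ≥ R_th(1/0.00910 − 1) = 255.5 × 108.9 = 27.8 MΩ.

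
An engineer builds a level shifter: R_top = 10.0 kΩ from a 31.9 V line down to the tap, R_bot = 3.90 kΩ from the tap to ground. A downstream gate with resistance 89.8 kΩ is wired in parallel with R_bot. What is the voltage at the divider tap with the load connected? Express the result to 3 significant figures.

The load sits in parallel with R_bot: R_bot‖R_L = (3.90 × 89.8) / (3.90 + 89.8) = 3.738 kΩ.
V_out = 31.9 × 3.738 / (10.0 + 3.738) = 31.9 × 3.738/13.74 = 8.68 V.
(Unloaded it would have been 8.95 V.)

V_out ≈ 8.68 V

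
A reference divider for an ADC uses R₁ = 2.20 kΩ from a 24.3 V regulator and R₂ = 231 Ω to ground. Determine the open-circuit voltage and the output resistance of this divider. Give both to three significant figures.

V_th = 2.31 V, R_th = 209 Ω

V_th is the open-circuit tap voltage: 24.3 × 231/(2200 + 231) = 2.31 V.
With the supply zeroed, R₁ and R₂ appear in parallel from the tap: R_th = R₁‖R₂ = (2200 × 231)/2431 = 209 Ω.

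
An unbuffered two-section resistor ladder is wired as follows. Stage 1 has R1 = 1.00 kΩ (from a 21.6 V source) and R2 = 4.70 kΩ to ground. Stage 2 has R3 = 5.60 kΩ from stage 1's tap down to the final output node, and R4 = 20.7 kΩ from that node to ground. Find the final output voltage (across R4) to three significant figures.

Stage 2 presents R3+R4 = 26.30 kΩ as a load on stage 1's tap.
Stage 1's lower leg becomes R2‖(R3+R4) = 3.987 kΩ, so V_mid = 21.6 × 3.987/4.987 = 17.27 V.
Stage 2 is itself unloaded: V_out = V_mid × R4/(R3+R4) = 17.27 × 20.7/26.30 = 13.6 V.

V_out ≈ 13.6 V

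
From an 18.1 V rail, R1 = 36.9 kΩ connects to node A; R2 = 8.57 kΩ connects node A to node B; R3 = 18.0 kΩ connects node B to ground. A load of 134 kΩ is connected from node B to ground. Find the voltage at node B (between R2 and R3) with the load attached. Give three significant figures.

V ≈ 4.68 V

At node B, R3 is in parallel with the load: R3‖R_L = 15.87 kΩ.
Below node A the resistance is R2 + (R3‖R_L) = 24.44 kΩ, so V_A = 18.1 × 24.44/61.34 = 7.211 V.
Then V_B = V_A × (R3‖R_L)/(R2 + R3‖R_L) = 7.211 × 15.87/24.44 = 4.68 V.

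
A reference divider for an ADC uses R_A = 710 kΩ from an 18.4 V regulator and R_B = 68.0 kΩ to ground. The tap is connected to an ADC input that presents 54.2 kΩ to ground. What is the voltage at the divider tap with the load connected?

The load sits in parallel with R_B: R_B‖R_L = (68.0 × 54.2) / (68.0 + 54.2) = 30.16 kΩ.
V_out = 18.4 × 30.16 / (710 + 30.16) = 18.4 × 30.16/740.2 = 0.750 V.

V_out ≈ 0.750 V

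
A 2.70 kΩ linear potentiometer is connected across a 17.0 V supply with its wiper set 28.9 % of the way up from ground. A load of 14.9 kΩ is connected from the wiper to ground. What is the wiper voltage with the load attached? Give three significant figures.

The wiper splits the pot into (1−α)R = 1920 Ω above and αR = 780.3 Ω below.
Lower section ‖ load = 741.5 Ω.
V_wiper = 17.0 × 741.5/(1920 + 741.5) = 4.74 V.

V ≈ 4.74 V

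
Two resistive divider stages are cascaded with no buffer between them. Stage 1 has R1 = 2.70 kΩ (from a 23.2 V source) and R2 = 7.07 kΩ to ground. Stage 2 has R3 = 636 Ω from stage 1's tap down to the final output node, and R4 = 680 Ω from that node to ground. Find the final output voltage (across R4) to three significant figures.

V_out ≈ 3.49 V

Stage 2 presents R3+R4 = 1316 Ω as a load on stage 1's tap.
Stage 1's lower leg becomes R2‖(R3+R4) = 1109 Ω, so V_mid = 23.2 × 1109/3809 = 6.757 V.
Stage 2 is itself unloaded: V_out = V_mid × R4/(R3+R4) = 6.757 × 680/1316 = 3.49 V.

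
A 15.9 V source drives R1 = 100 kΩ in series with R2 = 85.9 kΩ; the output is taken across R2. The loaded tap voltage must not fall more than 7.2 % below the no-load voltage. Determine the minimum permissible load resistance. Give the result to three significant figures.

Output resistance R_th = R1‖R2 = (100 × 85.9)/185.9 = 46.21 kΩ.
The fractional drop is R_th/(R_th + R_L); requiring this ≤ 0.0720 gives R_L ≥ R_th(1/0.0720 − 1) = 46.21 × 12.89 = 596 kΩ.

R_L(min) ≈ 596 kΩ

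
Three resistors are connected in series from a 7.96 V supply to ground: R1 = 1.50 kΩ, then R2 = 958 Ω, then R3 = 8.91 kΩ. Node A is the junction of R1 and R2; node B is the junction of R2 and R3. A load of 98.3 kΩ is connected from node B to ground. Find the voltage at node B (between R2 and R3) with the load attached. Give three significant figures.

V ≈ 6.12 V

At node B, R3 is in parallel with the load: R3‖R_L = 8170 Ω.
Below node A the resistance is R2 + (R3‖R_L) = 9128 Ω, so V_A = 7.96 × 9128/10630 = 6.837 V.
Then V_B = V_A × (R3‖R_L)/(R2 + R3‖R_L) = 6.837 × 8170/9128 = 6.12 V.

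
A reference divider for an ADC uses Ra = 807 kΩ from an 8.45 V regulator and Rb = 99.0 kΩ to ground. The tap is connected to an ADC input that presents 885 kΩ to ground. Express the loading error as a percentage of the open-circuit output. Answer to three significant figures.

Unloaded V = 8.45 × 99.0/906.0 = 0.92334 V.
Loaded: Rb‖R_L = 89.04 kΩ, giving V = 8.45 × 89.04/896.0 = 0.83968 V.
Drop = (0.92334 − 0.83968) / 0.92334 = 9.06 %.

9.06 %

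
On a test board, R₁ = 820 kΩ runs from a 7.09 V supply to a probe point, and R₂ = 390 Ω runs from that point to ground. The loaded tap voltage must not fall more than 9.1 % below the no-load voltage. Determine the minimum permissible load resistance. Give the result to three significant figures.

R_L(min) ≈ 3.89 kΩ

Output resistance R_th = R₁‖R₂ = (820000 × 390)/820400 = 389.8 Ω.
The fractional drop is R_th/(R_th + R_L); requiring this ≤ 0.0910 gives R_L ≥ R_th(1/0.0910 − 1) = 389.8 × 9.989 = 3.89 kΩ.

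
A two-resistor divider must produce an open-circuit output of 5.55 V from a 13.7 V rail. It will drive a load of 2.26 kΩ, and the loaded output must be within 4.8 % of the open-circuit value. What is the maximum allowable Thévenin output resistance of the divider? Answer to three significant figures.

Loading drop = R_th/(R_th + R_L) ≤ 0.0480, so R_th ≤ R_L · ε/(1−ε) = 2.26 kΩ × 0.0480/0.9520 = 114 Ω.
(Any R1, R2 with R2/(R1+R2) = 0.405 and R1‖R2 ≤ 114 Ω will meet the spec.)

R_th ≤ 114 Ω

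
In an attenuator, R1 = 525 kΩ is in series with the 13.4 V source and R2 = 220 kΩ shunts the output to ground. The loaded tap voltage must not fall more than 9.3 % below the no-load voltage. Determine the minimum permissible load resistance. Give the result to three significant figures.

R_L(min) ≈ 1.51 MΩ

Output resistance R_th = R1‖R2 = (525 × 220)/745.0 = 155.0 kΩ.
The fractional drop is R_th/(R_th + R_L); requiring this ≤ 0.0930 gives R_L ≥ R_th(1/0.0930 − 1) = 155.0 × 9.753 = 1.51 MΩ.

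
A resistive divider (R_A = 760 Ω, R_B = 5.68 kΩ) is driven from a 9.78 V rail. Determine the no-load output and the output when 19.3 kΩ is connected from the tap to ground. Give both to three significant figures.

Open-circuit: V = 9.78 × 5680/(760 + 5680) = 8.63 V.
With the load, R_B becomes R_B‖R_L = 4388 Ω, so V = 9.78 × 4388/5148 = 8.34 V.

Unloaded: 8.63 V; loaded: 8.34 V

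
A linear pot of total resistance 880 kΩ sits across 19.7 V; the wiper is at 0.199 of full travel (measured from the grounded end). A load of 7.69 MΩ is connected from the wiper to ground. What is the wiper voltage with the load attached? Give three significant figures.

The wiper splits the pot into (1−α)R = 704.9 kΩ above and αR = 175.1 kΩ below.
Lower section ‖ load = 171.2 kΩ.
V_wiper = 19.7 × 171.2/(704.9 + 171.2) = 3.85 V.

V ≈ 3.85 V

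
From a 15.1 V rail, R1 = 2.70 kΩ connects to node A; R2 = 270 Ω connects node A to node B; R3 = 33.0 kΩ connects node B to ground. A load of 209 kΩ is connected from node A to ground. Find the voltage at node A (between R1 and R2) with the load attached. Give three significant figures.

V ≈ 13.8 V

Below node A the series string R2+R3 = 33270 Ω sits in parallel with the 209000 Ω load: 28700 Ω.
V_A = 15.1 × 28700/(2700 + 28700) = 13.8 V.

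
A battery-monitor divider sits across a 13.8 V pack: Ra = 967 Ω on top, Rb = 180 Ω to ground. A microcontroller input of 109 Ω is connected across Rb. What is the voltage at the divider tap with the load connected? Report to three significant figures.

V_out ≈ 0.905 V

The load sits in parallel with Rb: Rb‖R_L = (180 × 109) / (180 + 109) = 67.89 Ω.
V_out = 13.8 × 67.89 / (967 + 67.89) = 13.8 × 67.89/1035 = 0.905 V.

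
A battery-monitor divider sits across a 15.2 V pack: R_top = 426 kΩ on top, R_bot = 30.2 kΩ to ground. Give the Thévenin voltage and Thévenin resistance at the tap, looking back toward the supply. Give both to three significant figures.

V_th = 1.01 V, R_th = 28.2 kΩ

V_th is the open-circuit tap voltage: 15.2 × 30.2/(426 + 30.2) = 1.01 V.
With the supply zeroed, R_top and R_bot appear in parallel from the tap: R_th = R_top‖R_bot = (426 × 30.2)/456.2 = 28.2 kΩ.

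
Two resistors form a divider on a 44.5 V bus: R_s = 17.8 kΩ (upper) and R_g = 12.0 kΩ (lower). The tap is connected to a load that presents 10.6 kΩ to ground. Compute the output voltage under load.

The load sits in parallel with R_g: R_g‖R_L = (12.0 × 10.6) / (12.0 + 10.6) = 5.628 kΩ.
V_out = 44.5 × 5.628 / (17.8 + 5.628) = 44.5 × 5.628/23.43 = 10.7 V.
(Unloaded it would have been 17.9 V.)

V_out ≈ 10.7 V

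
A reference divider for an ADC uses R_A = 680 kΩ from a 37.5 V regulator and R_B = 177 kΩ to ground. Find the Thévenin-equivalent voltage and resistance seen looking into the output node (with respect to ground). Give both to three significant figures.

V_th = 7.75 V, R_th = 140 kΩ

V_th is the open-circuit tap voltage: 37.5 × 177/(680 + 177) = 7.75 V.
With the supply zeroed, R_A and R_B appear in parallel from the tap: R_th = R_A‖R_B = (680 × 177)/857.0 = 140 kΩ.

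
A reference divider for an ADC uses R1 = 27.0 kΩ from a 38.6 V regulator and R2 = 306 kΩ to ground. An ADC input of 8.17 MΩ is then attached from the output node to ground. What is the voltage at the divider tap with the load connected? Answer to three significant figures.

The load sits in parallel with R2: R2‖R_L = (306 × 8170) / (306 + 8170) = 295.0 kΩ.
V_out = 38.6 × 295.0 / (27.0 + 295.0) = 38.6 × 295.0/322.0 = 35.4 V.

V_out ≈ 35.4 V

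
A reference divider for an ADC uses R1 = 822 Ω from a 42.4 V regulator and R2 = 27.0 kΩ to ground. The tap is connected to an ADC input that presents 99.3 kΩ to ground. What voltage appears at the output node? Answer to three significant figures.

The load sits in parallel with R2: R2‖R_L = (27000 × 99300) / (27000 + 99300) = 21230 Ω.
V_out = 42.4 × 21230 / (822 + 21230) = 42.4 × 21230/22050 = 40.8 V.

V_out ≈ 40.8 V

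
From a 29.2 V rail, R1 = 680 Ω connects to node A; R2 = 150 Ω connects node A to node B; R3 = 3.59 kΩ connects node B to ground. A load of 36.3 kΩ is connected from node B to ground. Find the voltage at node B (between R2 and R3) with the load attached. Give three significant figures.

At node B, R3 is in parallel with the load: R3‖R_L = 3267 Ω.
Below node A the resistance is R2 + (R3‖R_L) = 3417 Ω, so V_A = 29.2 × 3417/4097 = 24.35 V.
Then V_B = V_A × (R3‖R_L)/(R2 + R3‖R_L) = 24.35 × 3267/3417 = 23.3 V.

V ≈ 23.3 V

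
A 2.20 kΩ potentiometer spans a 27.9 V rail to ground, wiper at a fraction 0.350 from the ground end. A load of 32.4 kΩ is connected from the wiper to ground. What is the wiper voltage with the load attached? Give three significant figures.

The wiper splits the pot into (1−α)R = 1430 Ω above and αR = 770.0 Ω below.
Lower section ‖ load = 752.1 Ω.
V_wiper = 27.9 × 752.1/(1430 + 752.1) = 9.62 V.

V ≈ 9.62 V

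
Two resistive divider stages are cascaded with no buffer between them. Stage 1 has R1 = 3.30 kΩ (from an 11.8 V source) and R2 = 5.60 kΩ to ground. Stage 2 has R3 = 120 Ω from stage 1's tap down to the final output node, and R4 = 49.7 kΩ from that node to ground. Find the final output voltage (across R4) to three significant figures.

Stage 2 presents R3+R4 = 49820 Ω as a load on stage 1's tap.
Stage 1's lower leg becomes R2‖(R3+R4) = 5034 Ω, so V_mid = 11.8 × 5034/8334 = 7.128 V.
Stage 2 is itself unloaded: V_out = V_mid × R4/(R3+R4) = 7.128 × 49700/49820 = 7.11 V.

V_out ≈ 7.11 V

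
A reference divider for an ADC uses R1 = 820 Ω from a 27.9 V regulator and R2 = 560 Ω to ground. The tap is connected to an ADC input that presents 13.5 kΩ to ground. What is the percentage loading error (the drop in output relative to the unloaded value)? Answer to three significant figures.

2.41 %

The divider's output (Thévenin) resistance is R1‖R2 = 332.8 Ω.
Fractional drop under load = R_th/(R_th + R_L) = 332.8 / (332.8 + 13500) = 0.02406.
So the output falls by 2.41 %.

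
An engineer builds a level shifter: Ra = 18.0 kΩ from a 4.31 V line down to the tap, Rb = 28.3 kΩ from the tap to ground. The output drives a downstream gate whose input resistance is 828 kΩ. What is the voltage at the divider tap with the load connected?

The load sits in parallel with Rb: Rb‖R_L = (28.3 × 828) / (28.3 + 828) = 27.36 kΩ.
V_out = 4.31 × 27.36 / (18.0 + 27.36) = 4.31 × 27.36/45.36 = 2.60 V.
(Unloaded it would have been 2.63 V.)

V_out ≈ 2.60 V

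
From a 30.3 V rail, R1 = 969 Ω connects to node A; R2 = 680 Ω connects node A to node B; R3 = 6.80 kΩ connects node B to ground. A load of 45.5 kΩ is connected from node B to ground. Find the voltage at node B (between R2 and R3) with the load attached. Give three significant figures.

At node B, R3 is in parallel with the load: R3‖R_L = 5916 Ω.
Below node A the resistance is R2 + (R3‖R_L) = 6596 Ω, so V_A = 30.3 × 6596/7565 = 26.42 V.
Then V_B = V_A × (R3‖R_L)/(R2 + R3‖R_L) = 26.42 × 5916/6596 = 23.7 V.

V ≈ 23.7 V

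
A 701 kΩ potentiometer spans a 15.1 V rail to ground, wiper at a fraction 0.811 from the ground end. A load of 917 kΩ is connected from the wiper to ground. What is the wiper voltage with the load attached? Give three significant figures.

The wiper splits the pot into (1−α)R = 132.5 kΩ above and αR = 568.5 kΩ below.
Lower section ‖ load = 350.9 kΩ.
V_wiper = 15.1 × 350.9/(132.5 + 350.9) = 11.0 V.

V ≈ 11.0 V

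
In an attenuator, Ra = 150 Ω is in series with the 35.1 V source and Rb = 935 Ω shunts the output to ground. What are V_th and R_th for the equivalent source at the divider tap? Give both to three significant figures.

V_th is the open-circuit tap voltage: 35.1 × 935/(150 + 935) = 30.2 V.
With the supply zeroed, Ra and Rb appear in parallel from the tap: R_th = Ra‖Rb = (150 × 935)/1085 = 129 Ω.

V_th = 30.2 V, R_th = 129 Ω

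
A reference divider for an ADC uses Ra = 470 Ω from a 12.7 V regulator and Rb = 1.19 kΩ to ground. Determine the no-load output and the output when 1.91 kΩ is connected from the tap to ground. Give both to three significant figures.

Unloaded: 9.10 V; loaded: 7.74 V

Open-circuit: V = 12.7 × 1190/(470 + 1190) = 9.10 V.
With the load, Rb becomes Rb‖R_L = 733.2 Ω, so V = 12.7 × 733.2/1203 = 7.74 V.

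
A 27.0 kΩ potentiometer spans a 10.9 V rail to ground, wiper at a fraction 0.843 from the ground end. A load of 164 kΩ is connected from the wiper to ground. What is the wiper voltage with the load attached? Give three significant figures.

V ≈ 8.99 V

The wiper splits the pot into (1−α)R = 4.239 kΩ above and αR = 22.76 kΩ below.
Lower section ‖ load = 19.99 kΩ.
V_wiper = 10.9 × 19.99/(4.239 + 19.99) = 8.99 V.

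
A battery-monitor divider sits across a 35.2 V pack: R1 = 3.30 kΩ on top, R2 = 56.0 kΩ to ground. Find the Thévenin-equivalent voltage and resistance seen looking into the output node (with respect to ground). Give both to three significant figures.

V_th = 33.2 V, R_th = 3.12 kΩ

V_th is the open-circuit tap voltage: 35.2 × 56.0/(3.30 + 56.0) = 33.2 V.
With the supply zeroed, R1 and R2 appear in parallel from the tap: R_th = R1‖R2 = (3.30 × 56.0)/59.30 = 3.12 kΩ.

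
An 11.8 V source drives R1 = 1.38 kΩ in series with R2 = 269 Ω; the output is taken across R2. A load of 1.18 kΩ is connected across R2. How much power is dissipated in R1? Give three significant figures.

Total resistance from the source is R1 + (R2‖R_L) = 1599 Ω, so I = 11.8/1599 Ω = 7.379 mA.
P = I²·R1 = (7.379 mA)² × 1.38 kΩ = 75.1 mW.

P ≈ 75.1 mW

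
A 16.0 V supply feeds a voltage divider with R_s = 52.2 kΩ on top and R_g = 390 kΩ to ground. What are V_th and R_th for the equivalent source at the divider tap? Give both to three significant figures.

V_th = 14.1 V, R_th = 46.0 kΩ

V_th is the open-circuit tap voltage: 16.0 × 390/(52.2 + 390) = 14.1 V.
With the supply zeroed, R_s and R_g appear in parallel from the tap: R_th = R_s‖R_g = (52.2 × 390)/442.2 = 46.0 kΩ.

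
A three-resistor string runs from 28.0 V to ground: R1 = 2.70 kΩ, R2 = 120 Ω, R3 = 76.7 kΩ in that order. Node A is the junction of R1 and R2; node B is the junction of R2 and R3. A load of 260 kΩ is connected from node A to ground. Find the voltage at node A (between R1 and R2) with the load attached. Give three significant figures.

Below node A the series string R2+R3 = 76820 Ω sits in parallel with the 260000 Ω load: 59300 Ω.
V_A = 28.0 × 59300/(2700 + 59300) = 26.8 V.

V ≈ 26.8 V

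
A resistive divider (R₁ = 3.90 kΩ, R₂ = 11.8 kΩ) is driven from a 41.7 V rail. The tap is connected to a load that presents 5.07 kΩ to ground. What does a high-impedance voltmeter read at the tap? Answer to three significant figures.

The load sits in parallel with R₂: R₂‖R_L = (11.8 × 5.07) / (11.8 + 5.07) = 3.546 kΩ.
V_out = 41.7 × 3.546 / (3.90 + 3.546) = 41.7 × 3.546/7.446 = 19.9 V.

V_out ≈ 19.9 V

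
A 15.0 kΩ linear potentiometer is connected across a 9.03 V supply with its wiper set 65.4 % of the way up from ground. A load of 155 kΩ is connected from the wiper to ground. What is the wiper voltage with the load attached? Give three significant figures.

The wiper splits the pot into (1−α)R = 5.190 kΩ above and αR = 9.810 kΩ below.
Lower section ‖ load = 9.226 kΩ.
V_wiper = 9.03 × 9.226/(5.190 + 9.226) = 5.78 V.

V ≈ 5.78 V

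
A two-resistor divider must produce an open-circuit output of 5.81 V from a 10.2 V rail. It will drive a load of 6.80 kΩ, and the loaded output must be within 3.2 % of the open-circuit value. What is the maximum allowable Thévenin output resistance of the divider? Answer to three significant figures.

R_th ≤ 225 Ω

Loading drop = R_th/(R_th + R_L) ≤ 0.0320, so R_th ≤ R_L · ε/(1−ε) = 6.80 kΩ × 0.0320/0.9680 = 225 Ω.
(Any R1, R2 with R2/(R1+R2) = 0.570 and R1‖R2 ≤ 225 Ω will meet the spec.)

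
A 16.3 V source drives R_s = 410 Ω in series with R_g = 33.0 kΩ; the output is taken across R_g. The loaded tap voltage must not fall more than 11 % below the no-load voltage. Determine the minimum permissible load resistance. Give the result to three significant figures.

R_L(min) ≈ 3.28 kΩ

Output resistance R_th = R_s‖R_g = (410 × 33000)/33410 = 405.0 Ω.
The fractional drop is R_th/(R_th + R_L); requiring this ≤ 0.110 gives R_L ≥ R_th(1/0.110 − 1) = 405.0 × 8.091 = 3.28 kΩ.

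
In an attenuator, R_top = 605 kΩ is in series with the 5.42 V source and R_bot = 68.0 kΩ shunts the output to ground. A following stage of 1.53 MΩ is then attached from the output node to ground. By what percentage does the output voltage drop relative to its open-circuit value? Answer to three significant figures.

3.84 %

The divider's output (Thévenin) resistance is R_top‖R_bot = 61.13 kΩ.
Fractional drop under load = R_th/(R_th + R_L) = 61.13 / (61.13 + 1530) = 0.03842.
So the output falls by 3.84 %.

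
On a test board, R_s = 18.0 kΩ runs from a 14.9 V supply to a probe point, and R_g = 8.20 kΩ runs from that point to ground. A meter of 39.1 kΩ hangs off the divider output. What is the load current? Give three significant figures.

R_g‖R_L = 6.778 kΩ; V_out = 14.9 × 6.778/24.78 = 4.076 V.
I_L = V_out / R_L = 4.076 / 39.1 kΩ = 0.104 mA.

I_L ≈ 0.104 mA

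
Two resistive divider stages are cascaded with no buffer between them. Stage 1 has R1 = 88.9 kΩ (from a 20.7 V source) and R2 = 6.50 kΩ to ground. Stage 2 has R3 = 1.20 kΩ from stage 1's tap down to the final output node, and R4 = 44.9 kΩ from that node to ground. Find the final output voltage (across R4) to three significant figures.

V_out ≈ 1.21 V

Stage 2 presents R3+R4 = 46.10 kΩ as a load on stage 1's tap.
Stage 1's lower leg becomes R2‖(R3+R4) = 5.697 kΩ, so V_mid = 20.7 × 5.697/94.60 = 1.247 V.
Stage 2 is itself unloaded: V_out = V_mid × R4/(R3+R4) = 1.247 × 44.9/46.10 = 1.21 V.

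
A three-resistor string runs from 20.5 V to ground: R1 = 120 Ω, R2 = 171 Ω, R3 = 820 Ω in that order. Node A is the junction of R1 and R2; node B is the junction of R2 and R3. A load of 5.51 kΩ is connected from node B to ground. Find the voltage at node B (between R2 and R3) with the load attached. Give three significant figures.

V ≈ 14.6 V

At node B, R3 is in parallel with the load: R3‖R_L = 713.8 Ω.
Below node A the resistance is R2 + (R3‖R_L) = 884.8 Ω, so V_A = 20.5 × 884.8/1005 = 18.05 V.
Then V_B = V_A × (R3‖R_L)/(R2 + R3‖R_L) = 18.05 × 713.8/884.8 = 14.6 V.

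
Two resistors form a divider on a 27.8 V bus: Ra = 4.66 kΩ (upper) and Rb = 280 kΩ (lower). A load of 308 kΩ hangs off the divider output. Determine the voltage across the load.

V_out ≈ 26.9 V

The load sits in parallel with Rb: Rb‖R_L = (280 × 308) / (280 + 308) = 146.7 kΩ.
V_out = 27.8 × 146.7 / (4.66 + 146.7) = 27.8 × 146.7/151.3 = 26.9 V.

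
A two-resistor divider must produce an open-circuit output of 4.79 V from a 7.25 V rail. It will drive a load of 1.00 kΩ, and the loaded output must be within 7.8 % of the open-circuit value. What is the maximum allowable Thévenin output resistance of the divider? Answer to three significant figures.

Loading drop = R_th/(R_th + R_L) ≤ 0.0780, so R_th ≤ R_L · ε/(1−ε) = 1.00 kΩ × 0.0780/0.9220 = 84.6 Ω.
(Any R1, R2 with R2/(R1+R2) = 0.661 and R1‖R2 ≤ 84.6 Ω will meet the spec.)

R_th ≤ 84.6 Ω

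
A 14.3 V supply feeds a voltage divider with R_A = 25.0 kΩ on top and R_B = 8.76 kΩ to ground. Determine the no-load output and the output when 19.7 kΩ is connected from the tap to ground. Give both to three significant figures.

Open-circuit: V = 14.3 × 8.76/(25.0 + 8.76) = 3.71 V.
With the load, R_B becomes R_B‖R_L = 6.064 kΩ, so V = 14.3 × 6.064/31.06 = 2.79 V.

Unloaded: 3.71 V; loaded: 2.79 V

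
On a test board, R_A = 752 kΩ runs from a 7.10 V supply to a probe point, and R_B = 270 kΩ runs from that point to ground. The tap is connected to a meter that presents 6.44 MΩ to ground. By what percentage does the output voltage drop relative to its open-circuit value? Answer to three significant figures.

The divider's output (Thévenin) resistance is R_A‖R_B = 198.7 kΩ.
Fractional drop under load = R_th/(R_th + R_L) = 198.7 / (198.7 + 6440) = 0.02993.
So the output falls by 2.99 %.

2.99 %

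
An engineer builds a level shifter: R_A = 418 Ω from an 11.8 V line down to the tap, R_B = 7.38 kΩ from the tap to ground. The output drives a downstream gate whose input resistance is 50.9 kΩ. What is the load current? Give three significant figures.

R_B‖R_L = 6445 Ω; V_out = 11.8 × 6445/6863 = 11.08 V.
I_L = V_out / R_L = 11.08 / 50.9 kΩ = 0.218 mA.

I_L ≈ 0.218 mA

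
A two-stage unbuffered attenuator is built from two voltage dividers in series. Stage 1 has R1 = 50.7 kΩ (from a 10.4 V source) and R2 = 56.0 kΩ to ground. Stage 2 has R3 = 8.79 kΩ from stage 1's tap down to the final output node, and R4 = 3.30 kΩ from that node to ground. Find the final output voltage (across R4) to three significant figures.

V_out ≈ 0.465 V

Stage 2 presents R3+R4 = 12.09 kΩ as a load on stage 1's tap.
Stage 1's lower leg becomes R2‖(R3+R4) = 9.943 kΩ, so V_mid = 10.4 × 9.943/60.64 = 1.705 V.
Stage 2 is itself unloaded: V_out = V_mid × R4/(R3+R4) = 1.705 × 3.30/12.09 = 0.465 V.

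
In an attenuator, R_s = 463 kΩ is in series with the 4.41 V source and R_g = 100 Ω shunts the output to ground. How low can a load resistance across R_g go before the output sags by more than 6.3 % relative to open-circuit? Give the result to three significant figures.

Output resistance R_th = R_s‖R_g = (463000 × 100)/463100 = 99.98 Ω.
The fractional drop is R_th/(R_th + R_L); requiring this ≤ 0.0630 gives R_L ≥ R_th(1/0.0630 − 1) = 99.98 × 14.87 = 1.49 kΩ.

R_L(min) ≈ 1.49 kΩ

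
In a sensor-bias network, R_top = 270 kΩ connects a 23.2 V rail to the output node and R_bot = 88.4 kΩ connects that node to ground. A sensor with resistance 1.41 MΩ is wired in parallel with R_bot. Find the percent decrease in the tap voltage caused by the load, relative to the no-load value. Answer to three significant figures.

4.51 %

The divider's output (Thévenin) resistance is R_top‖R_bot = 66.60 kΩ.
Fractional drop under load = R_th/(R_th + R_L) = 66.60 / (66.60 + 1410) = 0.04510.
So the output falls by 4.51 %.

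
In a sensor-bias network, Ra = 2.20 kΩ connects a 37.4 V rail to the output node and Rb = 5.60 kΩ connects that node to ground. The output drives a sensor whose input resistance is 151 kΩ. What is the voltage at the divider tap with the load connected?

The load sits in parallel with Rb: Rb‖R_L = (5.60 × 151) / (5.60 + 151) = 5.400 kΩ.
V_out = 37.4 × 5.400 / (2.20 + 5.400) = 37.4 × 5.400/7.600 = 26.6 V.
(Unloaded it would have been 26.9 V.)

V_out ≈ 26.6 V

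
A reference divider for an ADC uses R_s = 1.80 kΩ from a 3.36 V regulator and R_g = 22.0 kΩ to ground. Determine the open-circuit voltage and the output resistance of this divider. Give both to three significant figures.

V_th = 3.11 V, R_th = 1.66 kΩ

V_th is the open-circuit tap voltage: 3.36 × 22.0/(1.80 + 22.0) = 3.11 V.
With the supply zeroed, R_s and R_g appear in parallel from the tap: R_th = R_s‖R_g = (1.80 × 22.0)/23.80 = 1.66 kΩ.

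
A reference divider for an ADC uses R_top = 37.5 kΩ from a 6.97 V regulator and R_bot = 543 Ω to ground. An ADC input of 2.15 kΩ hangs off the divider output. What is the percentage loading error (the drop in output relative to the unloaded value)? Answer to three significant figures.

The divider's output (Thévenin) resistance is R_top‖R_bot = 535.2 Ω.
Fractional drop under load = R_th/(R_th + R_L) = 535.2 / (535.2 + 2150) = 0.1993.
So the output falls by 19.9 %.

19.9 %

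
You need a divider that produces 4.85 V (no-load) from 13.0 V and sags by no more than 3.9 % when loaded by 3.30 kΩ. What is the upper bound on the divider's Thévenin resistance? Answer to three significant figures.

Loading drop = R_th/(R_th + R_L) ≤ 0.0390, so R_th ≤ R_L · ε/(1−ε) = 3.30 kΩ × 0.0390/0.9610 = 134 Ω.
(Any R1, R2 with R2/(R1+R2) = 0.373 and R1‖R2 ≤ 134 Ω will meet the spec.)

R_th ≤ 134 Ω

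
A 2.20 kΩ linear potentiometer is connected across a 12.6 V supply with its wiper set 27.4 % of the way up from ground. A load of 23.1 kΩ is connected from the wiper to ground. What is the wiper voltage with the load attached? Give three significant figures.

V ≈ 3.39 V

The wiper splits the pot into (1−α)R = 1597 Ω above and αR = 602.8 Ω below.
Lower section ‖ load = 587.5 Ω.
V_wiper = 12.6 × 587.5/(1597 + 587.5) = 3.39 V.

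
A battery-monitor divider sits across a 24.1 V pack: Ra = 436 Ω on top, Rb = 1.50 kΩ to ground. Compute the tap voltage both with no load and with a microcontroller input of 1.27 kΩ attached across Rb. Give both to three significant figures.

Open-circuit: V = 24.1 × 1500/(436 + 1500) = 18.7 V.
With the load, Rb becomes Rb‖R_L = 687.7 Ω, so V = 24.1 × 687.7/1124 = 14.7 V.

Unloaded: 18.7 V; loaded: 14.7 V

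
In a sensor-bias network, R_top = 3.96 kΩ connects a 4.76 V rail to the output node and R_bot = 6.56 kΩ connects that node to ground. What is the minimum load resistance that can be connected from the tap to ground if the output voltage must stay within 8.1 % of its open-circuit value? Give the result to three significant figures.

R_L(min) ≈ 28.0 kΩ

Output resistance R_th = R_top‖R_bot = (3.96 × 6.56)/10.52 = 2.469 kΩ.
The fractional drop is R_th/(R_th + R_L); requiring this ≤ 0.0810 gives R_L ≥ R_th(1/0.0810 − 1) = 2.469 × 11.35 = 28.0 kΩ.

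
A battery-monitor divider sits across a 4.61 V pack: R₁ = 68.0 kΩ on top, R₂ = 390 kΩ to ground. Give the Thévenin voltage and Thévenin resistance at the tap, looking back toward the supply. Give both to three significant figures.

V_th = 3.93 V, R_th = 57.9 kΩ

V_th is the open-circuit tap voltage: 4.61 × 390/(68.0 + 390) = 3.93 V.
With the supply zeroed, R₁ and R₂ appear in parallel from the tap: R_th = R₁‖R₂ = (68.0 × 390)/458.0 = 57.9 kΩ.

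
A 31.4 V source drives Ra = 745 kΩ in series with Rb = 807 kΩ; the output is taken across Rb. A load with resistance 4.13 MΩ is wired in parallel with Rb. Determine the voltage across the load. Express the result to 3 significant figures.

The load sits in parallel with Rb: Rb‖R_L = (807 × 4130) / (807 + 4130) = 675.1 kΩ.
V_out = 31.4 × 675.1 / (745 + 675.1) = 31.4 × 675.1/1420 = 14.9 V.
(Unloaded it would have been 16.3 V.)

V_out ≈ 14.9 V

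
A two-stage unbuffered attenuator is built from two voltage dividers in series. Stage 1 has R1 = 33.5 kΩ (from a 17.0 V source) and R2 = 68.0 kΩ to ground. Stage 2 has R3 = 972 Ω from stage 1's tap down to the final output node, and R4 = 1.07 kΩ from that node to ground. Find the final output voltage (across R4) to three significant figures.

V_out ≈ 0.498 V

Stage 2 presents R3+R4 = 2042 Ω as a load on stage 1's tap.
Stage 1's lower leg becomes R2‖(R3+R4) = 1982 Ω, so V_mid = 17.0 × 1982/35480 = 0.9498 V.
Stage 2 is itself unloaded: V_out = V_mid × R4/(R3+R4) = 0.9498 × 1070/2042 = 0.498 V.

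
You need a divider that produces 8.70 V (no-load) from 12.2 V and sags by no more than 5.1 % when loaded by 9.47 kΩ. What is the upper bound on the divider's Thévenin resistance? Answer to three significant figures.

Loading drop = R_th/(R_th + R_L) ≤ 0.0510, so R_th ≤ R_L · ε/(1−ε) = 9.47 kΩ × 0.0510/0.9490 = 509 Ω.

R_th ≤ 509 Ω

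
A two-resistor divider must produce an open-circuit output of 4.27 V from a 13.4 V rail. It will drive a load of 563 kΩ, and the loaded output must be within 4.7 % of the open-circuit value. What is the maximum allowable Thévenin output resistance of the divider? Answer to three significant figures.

R_th ≤ 27.8 kΩ

Loading drop = R_th/(R_th + R_L) ≤ 0.0470, so R_th ≤ R_L · ε/(1−ε) = 563 kΩ × 0.0470/0.9530 = 27.8 kΩ.
(Any R1, R2 with R2/(R1+R2) = 0.319 and R1‖R2 ≤ 27.8 kΩ will meet the spec.)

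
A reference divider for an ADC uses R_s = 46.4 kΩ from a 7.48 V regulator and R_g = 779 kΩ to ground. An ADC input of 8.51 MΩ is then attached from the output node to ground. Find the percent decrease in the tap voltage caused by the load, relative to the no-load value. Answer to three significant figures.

0.512 %

The divider's output (Thévenin) resistance is R_s‖R_g = 43.79 kΩ.
Fractional drop under load = R_th/(R_th + R_L) = 43.79 / (43.79 + 8510) = 0.005120.
So the output falls by 0.512 %.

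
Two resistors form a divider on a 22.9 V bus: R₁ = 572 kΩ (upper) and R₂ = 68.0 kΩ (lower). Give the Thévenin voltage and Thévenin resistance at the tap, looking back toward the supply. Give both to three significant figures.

V_th = 2.43 V, R_th = 60.8 kΩ

V_th is the open-circuit tap voltage: 22.9 × 68.0/(572 + 68.0) = 2.43 V.
With the supply zeroed, R₁ and R₂ appear in parallel from the tap: R_th = R₁‖R₂ = (572 × 68.0)/640.0 = 60.8 kΩ.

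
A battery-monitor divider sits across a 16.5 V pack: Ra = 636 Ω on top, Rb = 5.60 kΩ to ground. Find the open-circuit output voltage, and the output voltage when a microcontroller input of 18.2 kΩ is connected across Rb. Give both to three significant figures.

Unloaded: 14.8 V; loaded: 14.4 V

Open-circuit: V = 16.5 × 5600/(636 + 5600) = 14.8 V.
With the load, Rb becomes Rb‖R_L = 4282 Ω, so V = 16.5 × 4282/4918 = 14.4 V.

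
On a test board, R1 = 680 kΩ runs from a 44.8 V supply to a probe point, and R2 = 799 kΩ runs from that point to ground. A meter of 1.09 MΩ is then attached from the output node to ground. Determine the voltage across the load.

V_out ≈ 18.1 V

The load sits in parallel with R2: R2‖R_L = (799 × 1090) / (799 + 1090) = 461.0 kΩ.
V_out = 44.8 × 461.0 / (680 + 461.0) = 44.8 × 461.0/1141 = 18.1 V.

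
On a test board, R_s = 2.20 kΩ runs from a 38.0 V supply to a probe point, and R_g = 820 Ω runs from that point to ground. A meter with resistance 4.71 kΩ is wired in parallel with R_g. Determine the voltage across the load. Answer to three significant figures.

The load sits in parallel with R_g: R_g‖R_L = (820 × 4710) / (820 + 4710) = 698.4 Ω.
V_out = 38.0 × 698.4 / (2200 + 698.4) = 38.0 × 698.4/2898 = 9.16 V.

V_out ≈ 9.16 V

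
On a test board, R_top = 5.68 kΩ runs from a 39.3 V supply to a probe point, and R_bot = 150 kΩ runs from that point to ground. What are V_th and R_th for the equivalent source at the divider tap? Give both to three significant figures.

V_th = 37.9 V, R_th = 5.47 kΩ

V_th is the open-circuit tap voltage: 39.3 × 150/(5.68 + 150) = 37.9 V.
With the supply zeroed, R_top and R_bot appear in parallel from the tap: R_th = R_top‖R_bot = (5.68 × 150)/155.7 = 5.47 kΩ.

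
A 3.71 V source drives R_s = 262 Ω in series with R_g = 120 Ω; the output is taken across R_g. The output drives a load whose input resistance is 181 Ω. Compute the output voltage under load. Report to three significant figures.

V_out ≈ 0.801 V

The load sits in parallel with R_g: R_g‖R_L = (120 × 181) / (120 + 181) = 72.16 Ω.
V_out = 3.71 × 72.16 / (262 + 72.16) = 3.71 × 72.16/334.2 = 0.801 V.
(Unloaded it would have been 1.17 V.)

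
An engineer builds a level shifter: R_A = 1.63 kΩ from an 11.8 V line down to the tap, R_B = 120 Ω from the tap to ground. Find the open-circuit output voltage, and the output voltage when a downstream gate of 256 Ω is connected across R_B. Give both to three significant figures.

Unloaded: 0.809 V; loaded: 0.563 V

Open-circuit: V = 11.8 × 120/(1630 + 120) = 0.809 V.
With the load, R_B becomes R_B‖R_L = 81.70 Ω, so V = 11.8 × 81.70/1712 = 0.563 V.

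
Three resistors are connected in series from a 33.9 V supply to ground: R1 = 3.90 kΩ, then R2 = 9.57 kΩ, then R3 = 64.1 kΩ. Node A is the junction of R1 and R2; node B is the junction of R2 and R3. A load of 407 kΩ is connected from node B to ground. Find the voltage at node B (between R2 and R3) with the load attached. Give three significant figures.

V ≈ 27.3 V

At node B, R3 is in parallel with the load: R3‖R_L = 55.38 kΩ.
Below node A the resistance is R2 + (R3‖R_L) = 64.95 kΩ, so V_A = 33.9 × 64.95/68.85 = 31.98 V.
Then V_B = V_A × (R3‖R_L)/(R2 + R3‖R_L) = 31.98 × 55.38/64.95 = 27.3 V.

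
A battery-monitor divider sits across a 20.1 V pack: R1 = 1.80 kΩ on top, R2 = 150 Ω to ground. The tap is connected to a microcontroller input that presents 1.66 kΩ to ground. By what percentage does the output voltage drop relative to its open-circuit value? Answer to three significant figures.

7.70 %

The divider's output (Thévenin) resistance is R1‖R2 = 138.5 Ω.
Fractional drop under load = R_th/(R_th + R_L) = 138.5 / (138.5 + 1660) = 0.07699.
So the output falls by 7.70 %.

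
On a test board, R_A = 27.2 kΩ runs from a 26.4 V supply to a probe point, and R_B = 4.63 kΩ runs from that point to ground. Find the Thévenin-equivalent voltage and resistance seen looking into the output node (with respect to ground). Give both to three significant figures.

V_th = 3.84 V, R_th = 3.96 kΩ

V_th is the open-circuit tap voltage: 26.4 × 4.63/(27.2 + 4.63) = 3.84 V.
With the supply zeroed, R_A and R_B appear in parallel from the tap: R_th = R_A‖R_B = (27.2 × 4.63)/31.83 = 3.96 kΩ.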